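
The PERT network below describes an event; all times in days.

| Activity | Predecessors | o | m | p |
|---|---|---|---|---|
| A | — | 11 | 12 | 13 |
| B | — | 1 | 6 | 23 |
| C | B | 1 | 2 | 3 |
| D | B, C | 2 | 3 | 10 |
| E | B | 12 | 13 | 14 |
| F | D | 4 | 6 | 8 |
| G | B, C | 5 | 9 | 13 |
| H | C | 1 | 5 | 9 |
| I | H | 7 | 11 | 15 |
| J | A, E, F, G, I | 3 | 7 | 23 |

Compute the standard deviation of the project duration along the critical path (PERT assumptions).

5.31 days

te_A = (11 + 4·12 + 13)/6 = 72/6 = 12; σ²_A = ((13−11)/6)² = 0.111
te_B = (1 + 4·6 + 23)/6 = 48/6 = 8; σ²_B = ((23−1)/6)² = 13.444
te_C = (1 + 4·2 + 3)/6 = 12/6 = 2; σ²_C = ((3−1)/6)² = 0.111
te_D = (2 + 4·3 + 10)/6 = 24/6 = 4; σ²_D = ((10−2)/6)² = 1.778
te_E = (12 + 4·13 + 14)/6 = 78/6 = 13; σ²_E = ((14−12)/6)² = 0.111
te_F = (4 + 4·6 + 8)/6 = 36/6 = 6; σ²_F = ((8−4)/6)² = 0.444
te_G = (5 + 4·9 + 13)/6 = 54/6 = 9; σ²_G = ((13−5)/6)² = 1.778
te_H = (1 + 4·5 + 9)/6 = 30/6 = 5; σ²_H = ((9−1)/6)² = 1.778
te_I = (7 + 4·11 + 15)/6 = 66/6 = 11; σ²_I = ((15−7)/6)² = 1.778
te_J = (3 + 4·7 + 23)/6 = 54/6 = 9; σ²_J = ((23−3)/6)² = 11.111

Forward pass:
ES_A = 0; EF_A = 12
ES_B = 0; EF_B = 8
ES_C = 8; EF_C = 8+2 = 10
ES_D = max(EF_B=8, EF_C=10) = 10; EF_D = 10+4 = 14
ES_E = 8; EF_E = 8+13 = 21
ES_F = 14; EF_F = 14+6 = 20
ES_G = max(EF_B=8, EF_C=10) = 10; EF_G = 10+9 = 19
ES_H = 10; EF_H = 10+5 = 15
ES_I = 15; EF_I = 15+11 = 26
ES_J = max(EF_A=12, EF_E=21, EF_F=20, EF_G=19, EF_I=26) = 26; EF_J = 26+9 = 35
Expected project duration μ = 35 days. Critical path: B → C → H → I → J.

Variance along critical path = 13.444 + 0.111 + 1.778 + 1.778 + 11.111 = 28.222
σ = √28.222 = 5.312 days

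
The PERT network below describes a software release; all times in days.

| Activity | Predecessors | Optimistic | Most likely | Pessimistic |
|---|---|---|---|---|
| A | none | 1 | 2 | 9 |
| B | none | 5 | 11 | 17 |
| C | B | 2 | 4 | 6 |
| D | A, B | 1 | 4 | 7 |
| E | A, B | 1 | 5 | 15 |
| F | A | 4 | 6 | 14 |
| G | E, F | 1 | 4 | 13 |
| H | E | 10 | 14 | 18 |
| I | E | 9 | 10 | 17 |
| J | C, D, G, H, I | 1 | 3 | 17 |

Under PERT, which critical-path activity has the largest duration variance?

te_A = (1 + 4·2 + 9)/6 = 18/6 = 3; σ²_A = ((9−1)/6)² = 1.778
te_B = (5 + 4·11 + 17)/6 = 66/6 = 11; σ²_B = ((17−5)/6)² = 4.000
te_C = (2 + 4·4 + 6)/6 = 24/6 = 4; σ²_C = ((6−2)/6)² = 0.444
te_D = (1 + 4·4 + 7)/6 = 24/6 = 4; σ²_D = ((7−1)/6)² = 1.000
te_E = (1 + 4·5 + 15)/6 = 36/6 = 6; σ²_E = ((15−1)/6)² = 5.444
te_F = (4 + 4·6 + 14)/6 = 42/6 = 7; σ²_F = ((14−4)/6)² = 2.778
te_G = (1 + 4·4 + 13)/6 = 30/6 = 5; σ²_G = ((13−1)/6)² = 4.000
te_H = (10 + 4·14 + 18)/6 = 84/6 = 14; σ²_H = ((18−10)/6)² = 1.778
te_I = (9 + 4·10 + 17)/6 = 66/6 = 11; σ²_I = ((17−9)/6)² = 1.778
te_J = (1 + 4·3 + 17)/6 = 30/6 = 5; σ²_J = ((17−1)/6)² = 7.111

Forward pass:
ES_A = 0; EF_A = 3
ES_B = 0; EF_B = 11
ES_C = 11; EF_C = 11+4 = 15
ES_D = max(EF_A=3, EF_B=11) = 11; EF_D = 11+4 = 15
ES_E = max(EF_A=3, EF_B=11) = 11; EF_E = 11+6 = 17
ES_F = 3; EF_F = 3+7 = 10
ES_G = max(EF_E=17, EF_F=10) = 17; EF_G = 17+5 = 22
ES_H = 17; EF_H = 17+14 = 31
ES_I = 17; EF_I = 17+11 = 28
ES_J = max(EF_C=15, EF_D=15, EF_G=22, EF_H=31, EF_I=28) = 31; EF_J = 31+5 = 36
Expected project duration μ = 36 days. Critical path: B → E → H → J.

Variances on critical path: σ²_B=4.000, σ²_E=5.444, σ²_H=1.778, σ²_J=7.111.
Largest is σ²_J = 7.111.

J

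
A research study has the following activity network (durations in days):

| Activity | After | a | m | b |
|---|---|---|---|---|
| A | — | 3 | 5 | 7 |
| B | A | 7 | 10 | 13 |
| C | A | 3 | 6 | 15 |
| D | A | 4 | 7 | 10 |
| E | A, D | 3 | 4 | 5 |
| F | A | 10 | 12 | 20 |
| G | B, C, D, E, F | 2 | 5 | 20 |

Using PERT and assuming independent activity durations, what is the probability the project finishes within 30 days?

0.924

te_A = (3 + 4·5 + 7)/6 = 30/6 = 5; σ²_A = ((7−3)/6)² = 0.444
te_B = (7 + 4·10 + 13)/6 = 60/6 = 10; σ²_B = ((13−7)/6)² = 1.000
te_C = (3 + 4·6 + 15)/6 = 42/6 = 7; σ²_C = ((15−3)/6)² = 4.000
te_D = (4 + 4·7 + 10)/6 = 42/6 = 7; σ²_D = ((10−4)/6)² = 1.000
te_E = (3 + 4·4 + 5)/6 = 24/6 = 4; σ²_E = ((5−3)/6)² = 0.111
te_F = (10 + 4·12 + 20)/6 = 78/6 = 13; σ²_F = ((20−10)/6)² = 2.778
te_G = (2 + 4·5 + 20)/6 = 42/6 = 7; σ²_G = ((20−2)/6)² = 9.000

Forward pass:
ES_A = 0; EF_A = 5
ES_B = 5; EF_B = 5+10 = 15
ES_C = 5; EF_C = 5+7 = 12
ES_D = 5; EF_D = 5+7 = 12
ES_E = max(EF_A=5, EF_D=12) = 12; EF_E = 12+4 = 16
ES_F = 5; EF_F = 5+13 = 18
ES_G = max(EF_B=15, EF_C=12, EF_D=12, EF_E=16, EF_F=18) = 18; EF_G = 18+7 = 25
Expected project duration μ = 25 days. Critical path: A → F → G.

Variance along critical path = 0.444 + 2.778 + 9.000 = 12.222; σ = √12.222 = 3.496 days.
Z = (30 − 25) / 3.496 = 1.430
P(T ≤ 30) = Φ(1.430) ≈ 0.924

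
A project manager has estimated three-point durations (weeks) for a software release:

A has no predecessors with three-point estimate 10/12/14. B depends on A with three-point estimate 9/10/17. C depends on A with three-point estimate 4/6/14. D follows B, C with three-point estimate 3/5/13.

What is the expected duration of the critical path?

te_A = (10 + 4·12 + 14)/6 = 72/6 = 12
te_B = (9 + 4·10 + 17)/6 = 66/6 = 11
te_C = (4 + 4·6 + 14)/6 = 42/6 = 7
te_D = (3 + 4·5 + 13)/6 = 36/6 = 6

Forward pass:
ES_A = 0; EF_A = 12
ES_B = 12; EF_B = 12+11 = 23
ES_C = 12; EF_C = 12+7 = 19
ES_D = max(EF_B=23, EF_C=19) = 23; EF_D = 23+6 = 29
Expected project duration μ = 29 weeks. Critical path: A → B → D.

29 weeks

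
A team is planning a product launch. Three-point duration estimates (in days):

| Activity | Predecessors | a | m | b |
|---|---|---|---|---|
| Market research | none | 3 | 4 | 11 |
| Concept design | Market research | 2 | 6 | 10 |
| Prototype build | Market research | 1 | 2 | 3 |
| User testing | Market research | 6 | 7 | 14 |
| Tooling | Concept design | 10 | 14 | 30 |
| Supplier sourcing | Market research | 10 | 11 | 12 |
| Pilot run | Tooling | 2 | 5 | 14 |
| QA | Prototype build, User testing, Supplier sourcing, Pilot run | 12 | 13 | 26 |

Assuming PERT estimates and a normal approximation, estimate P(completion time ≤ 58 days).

0.979

te_Market research = (3 + 4·4 + 11)/6 = 30/6 = 5; σ²_Market research = ((11−3)/6)² = 1.778
te_Concept design = (2 + 4·6 + 10)/6 = 36/6 = 6; σ²_Concept design = ((10−2)/6)² = 1.778
te_Prototype build = (1 + 4·2 + 3)/6 = 12/6 = 2; σ²_Prototype build = ((3−1)/6)² = 0.111
te_User testing = (6 + 4·7 + 14)/6 = 48/6 = 8; σ²_User testing = ((14−6)/6)² = 1.778
te_Tooling = (10 + 4·14 + 30)/6 = 96/6 = 16; σ²_Tooling = ((30−10)/6)² = 11.111
te_Supplier sourcing = (10 + 4·11 + 12)/6 = 66/6 = 11; σ²_Supplier sourcing = ((12−10)/6)² = 0.111
te_Pilot run = (2 + 4·5 + 14)/6 = 36/6 = 6; σ²_Pilot run = ((14−2)/6)² = 4.000
te_QA = (12 + 4·13 + 26)/6 = 90/6 = 15; σ²_QA = ((26−12)/6)² = 5.444

Forward pass:
ES_Market research = 0; EF_Market research = 5
ES_Concept design = 5; EF_Concept design = 5+6 = 11
ES_Prototype build = 5; EF_Prototype build = 5+2 = 7
ES_User testing = 5; EF_User testing = 5+8 = 13
ES_Tooling = 11; EF_Tooling = 11+16 = 27
ES_Supplier sourcing = 5; EF_Supplier sourcing = 5+11 = 16
ES_Pilot run = 27; EF_Pilot run = 27+6 = 33
ES_QA = max(EF_Prototype build=7, EF_User testing=13, EF_Supplier sourcing=16, EF_Pilot run=33) = 33; EF_QA = 33+15 = 48
Expected project duration μ = 48 days. Critical path: Market research → Concept design → Tooling → Pilot run → QA.

Variance along critical path = 1.778 + 1.778 + 11.111 + 4.000 + 5.444 = 24.111; σ = √24.111 = 4.910 days.
Z = (58 − 48) / 4.910 = 2.037
P(T ≤ 58) = Φ(2.037) ≈ 0.979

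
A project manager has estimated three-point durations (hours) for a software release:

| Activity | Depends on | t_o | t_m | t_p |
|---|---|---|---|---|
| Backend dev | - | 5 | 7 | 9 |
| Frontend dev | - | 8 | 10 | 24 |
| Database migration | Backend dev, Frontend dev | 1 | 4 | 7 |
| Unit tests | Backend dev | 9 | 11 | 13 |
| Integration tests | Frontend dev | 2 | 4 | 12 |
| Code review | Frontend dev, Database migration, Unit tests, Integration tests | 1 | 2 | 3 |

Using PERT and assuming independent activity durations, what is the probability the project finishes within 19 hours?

0.159

te_Backend dev = (5 + 4·7 + 9)/6 = 42/6 = 7; σ²_Backend dev = ((9−5)/6)² = 0.444
te_Frontend dev = (8 + 4·10 + 24)/6 = 72/6 = 12; σ²_Frontend dev = ((24−8)/6)² = 7.111
te_Database migration = (1 + 4·4 + 7)/6 = 24/6 = 4; σ²_Database migration = ((7−1)/6)² = 1.000
te_Unit tests = (9 + 4·11 + 13)/6 = 66/6 = 11; σ²_Unit tests = ((13−9)/6)² = 0.444
te_Integration tests = (2 + 4·4 + 12)/6 = 30/6 = 5; σ²_Integration tests = ((12−2)/6)² = 2.778
te_Code review = (1 + 4·2 + 3)/6 = 12/6 = 2; σ²_Code review = ((3−1)/6)² = 0.111

Forward pass:
ES_Backend dev = 0; EF_Backend dev = 7
ES_Frontend dev = 0; EF_Frontend dev = 12
ES_Database migration = max(EF_Backend dev=7, EF_Frontend dev=12) = 12; EF_Database migration = 12+4 = 16
ES_Unit tests = 7; EF_Unit tests = 7+11 = 18
ES_Integration tests = 12; EF_Integration tests = 12+5 = 17
ES_Code review = max(EF_Frontend dev=12, EF_Database migration=16, EF_Unit tests=18, EF_Integration tests=17) = 18; EF_Code review = 18+2 = 20
Expected project duration μ = 20 hours. Critical path: Backend dev → Unit tests → Code review.

Variance along critical path = 0.444 + 0.444 + 0.111 = 1.000; σ = √1.000 = 1.000 hours.
Z = (19 − 20) / 1.000 = -1.000
P(T ≤ 19) = Φ(-1.000) ≈ 0.159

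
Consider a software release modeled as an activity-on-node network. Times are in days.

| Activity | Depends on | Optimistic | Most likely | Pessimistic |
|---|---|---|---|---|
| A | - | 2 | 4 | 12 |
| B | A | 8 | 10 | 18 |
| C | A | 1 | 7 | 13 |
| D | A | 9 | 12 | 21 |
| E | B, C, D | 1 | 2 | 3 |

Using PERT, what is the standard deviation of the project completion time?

2.62 days

te_A = (2 + 4·4 + 12)/6 = 30/6 = 5; σ²_A = ((12−2)/6)² = 2.778
te_B = (8 + 4·10 + 18)/6 = 66/6 = 11; σ²_B = ((18−8)/6)² = 2.778
te_C = (1 + 4·7 + 13)/6 = 42/6 = 7; σ²_C = ((13−1)/6)² = 4.000
te_D = (9 + 4·12 + 21)/6 = 78/6 = 13; σ²_D = ((21−9)/6)² = 4.000
te_E = (1 + 4·2 + 3)/6 = 12/6 = 2; σ²_E = ((3−1)/6)² = 0.111

Forward pass:
ES_A = 0; EF_A = 5
ES_B = 5; EF_B = 5+11 = 16
ES_C = 5; EF_C = 5+7 = 12
ES_D = 5; EF_D = 5+13 = 18
ES_E = max(EF_B=16, EF_C=12, EF_D=18) = 18; EF_E = 18+2 = 20
Expected project duration μ = 20 days. Critical path: A → D → E.

Variance along critical path = 2.778 + 4.000 + 0.111 = 6.889
σ = √6.889 = 2.625 days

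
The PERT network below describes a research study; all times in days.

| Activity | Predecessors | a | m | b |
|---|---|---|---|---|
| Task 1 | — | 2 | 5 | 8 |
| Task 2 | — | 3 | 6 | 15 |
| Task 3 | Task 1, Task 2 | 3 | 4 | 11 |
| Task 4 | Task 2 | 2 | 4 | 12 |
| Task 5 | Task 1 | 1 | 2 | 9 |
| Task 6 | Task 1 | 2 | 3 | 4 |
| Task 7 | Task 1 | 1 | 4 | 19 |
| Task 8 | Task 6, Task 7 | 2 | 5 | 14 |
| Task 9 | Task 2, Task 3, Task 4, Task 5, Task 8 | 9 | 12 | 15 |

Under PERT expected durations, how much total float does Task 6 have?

te_Task 1 = (2 + 4·5 + 8)/6 = 30/6 = 5
te_Task 2 = (3 + 4·6 + 15)/6 = 42/6 = 7
te_Task 3 = (3 + 4·4 + 11)/6 = 30/6 = 5
te_Task 4 = (2 + 4·4 + 12)/6 = 30/6 = 5
te_Task 5 = (1 + 4·2 + 9)/6 = 18/6 = 3
te_Task 6 = (2 + 4·3 + 4)/6 = 18/6 = 3
te_Task 7 = (1 + 4·4 + 19)/6 = 36/6 = 6
te_Task 8 = (2 + 4·5 + 14)/6 = 36/6 = 6
te_Task 9 = (9 + 4·12 + 15)/6 = 72/6 = 12

Forward pass:
ES_Task 1 = 0; EF_Task 1 = 5
ES_Task 2 = 0; EF_Task 2 = 7
ES_Task 3 = max(EF_Task 1=5, EF_Task 2=7) = 7; EF_Task 3 = 7+5 = 12
ES_Task 4 = 7; EF_Task 4 = 7+5 = 12
ES_Task 5 = 5; EF_Task 5 = 5+3 = 8
ES_Task 6 = 5; EF_Task 6 = 5+3 = 8
ES_Task 7 = 5; EF_Task 7 = 5+6 = 11
ES_Task 8 = max(EF_Task 6=8, EF_Task 7=11) = 11; EF_Task 8 = 11+6 = 17
ES_Task 9 = max(EF_Task 2=7, EF_Task 3=12, EF_Task 4=12, EF_Task 5=8, EF_Task 8=17) = 17; EF_Task 9 = 17+12 = 29
Expected project duration μ = 29 days. Critical path: Task 1 → Task 7 → Task 8 → Task 9.

Backward pass:
LF_Task 9 = 29; LS_Task 9 = 29−12 = 17
LF_Task 8 = LS_Task 9 = 17; LS_Task 8 = 17−6 = 11
LF_Task 7 = LS_Task 8 = 11; LS_Task 7 = 11−6 = 5
LF_Task 6 = LS_Task 8 = 11; LS_Task 6 = 11−3 = 8
LF_Task 5 = LS_Task 9 = 17; LS_Task 5 = 17−3 = 14
LF_Task 4 = LS_Task 9 = 17; LS_Task 4 = 17−5 = 12
LF_Task 3 = LS_Task 9 = 17; LS_Task 3 = 17−5 = 12
LF_Task 2 = min(LS_Task 3=12, LS_Task 4=12, LS_Task 9=17) = 12; LS_Task 2 = 12−7 = 5
LF_Task 1 = min(LS_Task 3=12, LS_Task 5=14, LS_Task 6=8, LS_Task 7=5) = 5; LS_Task 1 = 5−5 = 0
Slack_Task 6 = LS_Task 6 − ES_Task 6 = 8 − 5 = 3

3 days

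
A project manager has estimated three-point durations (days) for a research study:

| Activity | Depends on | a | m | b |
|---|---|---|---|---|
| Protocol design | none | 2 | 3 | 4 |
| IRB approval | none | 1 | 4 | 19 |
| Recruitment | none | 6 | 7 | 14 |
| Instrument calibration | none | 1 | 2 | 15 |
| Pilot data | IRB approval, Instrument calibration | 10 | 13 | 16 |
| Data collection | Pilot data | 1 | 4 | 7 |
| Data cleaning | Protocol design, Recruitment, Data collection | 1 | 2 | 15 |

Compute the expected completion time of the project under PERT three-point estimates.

te_Protocol design = (2 + 4·3 + 4)/6 = 18/6 = 3
te_IRB approval = (1 + 4·4 + 19)/6 = 36/6 = 6
te_Recruitment = (6 + 4·7 + 14)/6 = 48/6 = 8
te_Instrument calibration = (1 + 4·2 + 15)/6 = 24/6 = 4
te_Pilot data = (10 + 4·13 + 16)/6 = 78/6 = 13
te_Data collection = (1 + 4·4 + 7)/6 = 24/6 = 4
te_Data cleaning = (1 + 4·2 + 15)/6 = 24/6 = 4

Forward pass:
ES_Protocol design = 0; EF_Protocol design = 3
ES_IRB approval = 0; EF_IRB approval = 6
ES_Recruitment = 0; EF_Recruitment = 8
ES_Instrument calibration = 0; EF_Instrument calibration = 4
ES_Pilot data = max(EF_IRB approval=6, EF_Instrument calibration=4) = 6; EF_Pilot data = 6+13 = 19
ES_Data collection = 19; EF_Data collection = 19+4 = 23
ES_Data cleaning = max(EF_Protocol design=3, EF_Recruitment=8, EF_Data collection=23) = 23; EF_Data cleaning = 23+4 = 27
Expected project duration μ = 27 days. Critical path: IRB approval → Pilot data → Data collection → Data cleaning.

27 days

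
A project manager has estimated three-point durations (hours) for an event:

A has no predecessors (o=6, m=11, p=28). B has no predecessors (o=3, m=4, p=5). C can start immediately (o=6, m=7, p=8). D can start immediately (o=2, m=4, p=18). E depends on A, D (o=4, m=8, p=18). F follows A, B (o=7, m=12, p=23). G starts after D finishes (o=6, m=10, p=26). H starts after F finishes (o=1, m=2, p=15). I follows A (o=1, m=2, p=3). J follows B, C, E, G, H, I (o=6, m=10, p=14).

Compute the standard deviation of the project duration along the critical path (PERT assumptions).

te_A = (6 + 4·11 + 28)/6 = 78/6 = 13; σ²_A = ((28−6)/6)² = 13.444
te_B = (3 + 4·4 + 5)/6 = 24/6 = 4; σ²_B = ((5−3)/6)² = 0.111
te_C = (6 + 4·7 + 8)/6 = 42/6 = 7; σ²_C = ((8−6)/6)² = 0.111
te_D = (2 + 4·4 + 18)/6 = 36/6 = 6; σ²_D = ((18−2)/6)² = 7.111
te_E = (4 + 4·8 + 18)/6 = 54/6 = 9; σ²_E = ((18−4)/6)² = 5.444
te_F = (7 + 4·12 + 23)/6 = 78/6 = 13; σ²_F = ((23−7)/6)² = 7.111
te_G = (6 + 4·10 + 26)/6 = 72/6 = 12; σ²_G = ((26−6)/6)² = 11.111
te_H = (1 + 4·2 + 15)/6 = 24/6 = 4; σ²_H = ((15−1)/6)² = 5.444
te_I = (1 + 4·2 + 3)/6 = 12/6 = 2; σ²_I = ((3−1)/6)² = 0.111
te_J = (6 + 4·10 + 14)/6 = 60/6 = 10; σ²_J = ((14−6)/6)² = 1.778

Forward pass:
ES_A = 0; EF_A = 13
ES_B = 0; EF_B = 4
ES_C = 0; EF_C = 7
ES_D = 0; EF_D = 6
ES_E = max(EF_A=13, EF_D=6) = 13; EF_E = 13+9 = 22
ES_F = max(EF_A=13, EF_B=4) = 13; EF_F = 13+13 = 26
ES_G = 6; EF_G = 6+12 = 18
ES_H = 26; EF_H = 26+4 = 30
ES_I = 13; EF_I = 13+2 = 15
ES_J = max(EF_B=4, EF_C=7, EF_E=22, EF_G=18, EF_H=30, EF_I=15) = 30; EF_J = 30+10 = 40
Expected project duration μ = 40 hours. Critical path: A → F → H → J.

Variance along critical path = 13.444 + 7.111 + 5.444 + 1.778 = 27.778
σ = √27.778 = 5.270 hours

5.27 hours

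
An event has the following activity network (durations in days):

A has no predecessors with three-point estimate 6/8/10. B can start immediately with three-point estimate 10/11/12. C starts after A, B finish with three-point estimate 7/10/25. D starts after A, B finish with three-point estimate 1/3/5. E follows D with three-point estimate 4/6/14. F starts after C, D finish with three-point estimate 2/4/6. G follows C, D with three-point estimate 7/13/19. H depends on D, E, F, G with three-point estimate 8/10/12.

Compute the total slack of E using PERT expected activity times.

15 days

te_A = (6 + 4·8 + 10)/6 = 48/6 = 8
te_B = (10 + 4·11 + 12)/6 = 66/6 = 11
te_C = (7 + 4·10 + 25)/6 = 72/6 = 12
te_D = (1 + 4·3 + 5)/6 = 18/6 = 3
te_E = (4 + 4·6 + 14)/6 = 42/6 = 7
te_F = (2 + 4·4 + 6)/6 = 24/6 = 4
te_G = (7 + 4·13 + 19)/6 = 78/6 = 13
te_H = (8 + 4·10 + 12)/6 = 60/6 = 10

Forward pass:
ES_A = 0; EF_A = 8
ES_B = 0; EF_B = 11
ES_C = max(EF_A=8, EF_B=11) = 11; EF_C = 11+12 = 23
ES_D = max(EF_A=8, EF_B=11) = 11; EF_D = 11+3 = 14
ES_E = 14; EF_E = 14+7 = 21
ES_F = max(EF_C=23, EF_D=14) = 23; EF_F = 23+4 = 27
ES_G = max(EF_C=23, EF_D=14) = 23; EF_G = 23+13 = 36
ES_H = max(EF_D=14, EF_E=21, EF_F=27, EF_G=36) = 36; EF_H = 36+10 = 46
Expected project duration μ = 46 days. Critical path: B → C → G → H.

Backward pass:
LF_H = 46; LS_H = 46−10 = 36
LF_G = LS_H = 36; LS_G = 36−13 = 23
LF_F = LS_H = 36; LS_F = 36−4 = 32
LF_E = LS_H = 36; LS_E = 36−7 = 29
LF_D = min(LS_E=29, LS_F=32, LS_G=23, LS_H=36) = 23; LS_D = 23−3 = 20
LF_C = min(LS_F=32, LS_G=23) = 23; LS_C = 23−12 = 11
LF_B = min(LS_C=11, LS_D=20) = 11; LS_B = 11−11 = 0
LF_A = min(LS_C=11, LS_D=20) = 11; LS_A = 11−8 = 3
Slack_E = LS_E − ES_E = 29 − 14 = 15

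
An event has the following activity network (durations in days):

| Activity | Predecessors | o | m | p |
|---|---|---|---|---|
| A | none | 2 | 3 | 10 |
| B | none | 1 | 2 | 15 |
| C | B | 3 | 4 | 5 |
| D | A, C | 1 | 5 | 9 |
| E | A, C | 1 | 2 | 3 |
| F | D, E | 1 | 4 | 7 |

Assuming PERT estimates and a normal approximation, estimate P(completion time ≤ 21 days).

0.917

te_A = (2 + 4·3 + 10)/6 = 24/6 = 4; σ²_A = ((10−2)/6)² = 1.778
te_B = (1 + 4·2 + 15)/6 = 24/6 = 4; σ²_B = ((15−1)/6)² = 5.444
te_C = (3 + 4·4 + 5)/6 = 24/6 = 4; σ²_C = ((5−3)/6)² = 0.111
te_D = (1 + 4·5 + 9)/6 = 30/6 = 5; σ²_D = ((9−1)/6)² = 1.778
te_E = (1 + 4·2 + 3)/6 = 12/6 = 2; σ²_E = ((3−1)/6)² = 0.111
te_F = (1 + 4·4 + 7)/6 = 24/6 = 4; σ²_F = ((7−1)/6)² = 1.000

Forward pass:
ES_A = 0; EF_A = 4
ES_B = 0; EF_B = 4
ES_C = 4; EF_C = 4+4 = 8
ES_D = max(EF_A=4, EF_C=8) = 8; EF_D = 8+5 = 13
ES_E = max(EF_A=4, EF_C=8) = 8; EF_E = 8+2 = 10
ES_F = max(EF_D=13, EF_E=10) = 13; EF_F = 13+4 = 17
Expected project duration μ = 17 days. Critical path: B → C → D → F.

Variance along critical path = 5.444 + 0.111 + 1.778 + 1.000 = 8.333; σ = √8.333 = 2.887 days.
Z = (21 − 17) / 2.887 = 1.386
P(T ≤ 21) = Φ(1.386) ≈ 0.917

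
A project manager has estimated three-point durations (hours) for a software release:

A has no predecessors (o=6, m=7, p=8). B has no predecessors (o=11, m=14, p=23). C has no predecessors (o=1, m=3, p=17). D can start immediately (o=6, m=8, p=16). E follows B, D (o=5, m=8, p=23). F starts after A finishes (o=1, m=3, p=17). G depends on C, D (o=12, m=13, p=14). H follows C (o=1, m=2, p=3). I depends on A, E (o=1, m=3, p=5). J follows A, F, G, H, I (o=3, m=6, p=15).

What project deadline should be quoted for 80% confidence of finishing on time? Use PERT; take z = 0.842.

38.5 hours

te_A = (6 + 4·7 + 8)/6 = 42/6 = 7; σ²_A = ((8−6)/6)² = 0.111
te_B = (11 + 4·14 + 23)/6 = 90/6 = 15; σ²_B = ((23−11)/6)² = 4.000
te_C = (1 + 4·3 + 17)/6 = 30/6 = 5; σ²_C = ((17−1)/6)² = 7.111
te_D = (6 + 4·8 + 16)/6 = 54/6 = 9; σ²_D = ((16−6)/6)² = 2.778
te_E = (5 + 4·8 + 23)/6 = 60/6 = 10; σ²_E = ((23−5)/6)² = 9.000
te_F = (1 + 4·3 + 17)/6 = 30/6 = 5; σ²_F = ((17−1)/6)² = 7.111
te_G = (12 + 4·13 + 14)/6 = 78/6 = 13; σ²_G = ((14−12)/6)² = 0.111
te_H = (1 + 4·2 + 3)/6 = 12/6 = 2; σ²_H = ((3−1)/6)² = 0.111
te_I = (1 + 4·3 + 5)/6 = 18/6 = 3; σ²_I = ((5−1)/6)² = 0.444
te_J = (3 + 4·6 + 15)/6 = 42/6 = 7; σ²_J = ((15−3)/6)² = 4.000

Forward pass:
ES_A = 0; EF_A = 7
ES_B = 0; EF_B = 15
ES_C = 0; EF_C = 5
ES_D = 0; EF_D = 9
ES_E = max(EF_B=15, EF_D=9) = 15; EF_E = 15+10 = 25
ES_F = 7; EF_F = 7+5 = 12
ES_G = max(EF_C=5, EF_D=9) = 9; EF_G = 9+13 = 22
ES_H = 5; EF_H = 5+2 = 7
ES_I = max(EF_A=7, EF_E=25) = 25; EF_I = 25+3 = 28
ES_J = max(EF_A=7, EF_F=12, EF_G=22, EF_H=7, EF_I=28) = 28; EF_J = 28+7 = 35
Expected project duration μ = 35 hours. Critical path: B → E → I → J.

Variance along critical path = 4.000 + 9.000 + 0.444 + 4.000 = 17.444; σ = 4.177 hours.
D = μ + z·σ = 35 + 0.842·4.177 = 38.5 hours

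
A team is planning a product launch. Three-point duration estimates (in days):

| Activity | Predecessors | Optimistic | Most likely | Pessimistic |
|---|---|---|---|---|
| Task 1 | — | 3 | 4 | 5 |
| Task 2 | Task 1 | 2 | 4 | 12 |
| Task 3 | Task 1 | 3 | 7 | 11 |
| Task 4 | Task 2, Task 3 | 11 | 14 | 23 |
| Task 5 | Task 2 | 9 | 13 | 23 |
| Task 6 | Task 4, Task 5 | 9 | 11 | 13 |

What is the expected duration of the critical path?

37 days

te_Task 1 = (3 + 4·4 + 5)/6 = 24/6 = 4
te_Task 2 = (2 + 4·4 + 12)/6 = 30/6 = 5
te_Task 3 = (3 + 4·7 + 11)/6 = 42/6 = 7
te_Task 4 = (11 + 4·14 + 23)/6 = 90/6 = 15
te_Task 5 = (9 + 4·13 + 23)/6 = 84/6 = 14
te_Task 6 = (9 + 4·11 + 13)/6 = 66/6 = 11

Forward pass:
ES_Task 1 = 0; EF_Task 1 = 4
ES_Task 2 = 4; EF_Task 2 = 4+5 = 9
ES_Task 3 = 4; EF_Task 3 = 4+7 = 11
ES_Task 4 = max(EF_Task 2=9, EF_Task 3=11) = 11; EF_Task 4 = 11+15 = 26
ES_Task 5 = 9; EF_Task 5 = 9+14 = 23
ES_Task 6 = max(EF_Task 4=26, EF_Task 5=23) = 26; EF_Task 6 = 26+11 = 37
Expected project duration μ = 37 days. Critical path: Task 1 → Task 3 → Task 4 → Task 6.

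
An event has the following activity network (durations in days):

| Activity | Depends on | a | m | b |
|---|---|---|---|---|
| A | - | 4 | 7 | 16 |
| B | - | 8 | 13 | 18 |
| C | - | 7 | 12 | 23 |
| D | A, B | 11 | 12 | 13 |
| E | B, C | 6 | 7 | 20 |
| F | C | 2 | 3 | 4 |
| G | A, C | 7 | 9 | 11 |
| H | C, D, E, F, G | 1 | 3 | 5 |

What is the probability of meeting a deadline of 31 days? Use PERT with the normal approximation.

te_A = (4 + 4·7 + 16)/6 = 48/6 = 8; σ²_A = ((16−4)/6)² = 4.000
te_B = (8 + 4·13 + 18)/6 = 78/6 = 13; σ²_B = ((18−8)/6)² = 2.778
te_C = (7 + 4·12 + 23)/6 = 78/6 = 13; σ²_C = ((23−7)/6)² = 7.111
te_D = (11 + 4·12 + 13)/6 = 72/6 = 12; σ²_D = ((13−11)/6)² = 0.111
te_E = (6 + 4·7 + 20)/6 = 54/6 = 9; σ²_E = ((20−6)/6)² = 5.444
te_F = (2 + 4·3 + 4)/6 = 18/6 = 3; σ²_F = ((4−2)/6)² = 0.111
te_G = (7 + 4·9 + 11)/6 = 54/6 = 9; σ²_G = ((11−7)/6)² = 0.444
te_H = (1 + 4·3 + 5)/6 = 18/6 = 3; σ²_H = ((5−1)/6)² = 0.444

Forward pass:
ES_A = 0; EF_A = 8
ES_B = 0; EF_B = 13
ES_C = 0; EF_C = 13
ES_D = max(EF_A=8, EF_B=13) = 13; EF_D = 13+12 = 25
ES_E = max(EF_B=13, EF_C=13) = 13; EF_E = 13+9 = 22
ES_F = 13; EF_F = 13+3 = 16
ES_G = max(EF_A=8, EF_C=13) = 13; EF_G = 13+9 = 22
ES_H = max(EF_C=13, EF_D=25, EF_E=22, EF_F=16, EF_G=22) = 25; EF_H = 25+3 = 28
Expected project duration μ = 28 days. Critical path: B → D → H.

Variance along critical path = 2.778 + 0.111 + 0.444 = 3.333; σ = √3.333 = 1.826 days.
Z = (31 − 28) / 1.826 = 1.643
P(T ≤ 31) = Φ(1.643) ≈ 0.950

0.950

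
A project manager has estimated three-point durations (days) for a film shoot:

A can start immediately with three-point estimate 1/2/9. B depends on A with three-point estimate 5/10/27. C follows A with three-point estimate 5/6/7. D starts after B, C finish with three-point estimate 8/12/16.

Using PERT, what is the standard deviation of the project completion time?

4.12 days

te_A = (1 + 4·2 + 9)/6 = 18/6 = 3; σ²_A = ((9−1)/6)² = 1.778
te_B = (5 + 4·10 + 27)/6 = 72/6 = 12; σ²_B = ((27−5)/6)² = 13.444
te_C = (5 + 4·6 + 7)/6 = 36/6 = 6; σ²_C = ((7−5)/6)² = 0.111
te_D = (8 + 4·12 + 16)/6 = 72/6 = 12; σ²_D = ((16−8)/6)² = 1.778

Forward pass:
ES_A = 0; EF_A = 3
ES_B = 3; EF_B = 3+12 = 15
ES_C = 3; EF_C = 3+6 = 9
ES_D = max(EF_B=15, EF_C=9) = 15; EF_D = 15+12 = 27
Expected project duration μ = 27 days. Critical path: A → B → D.

Variance along critical path = 1.778 + 13.444 + 1.778 = 17.000
σ = √17.000 = 4.123 days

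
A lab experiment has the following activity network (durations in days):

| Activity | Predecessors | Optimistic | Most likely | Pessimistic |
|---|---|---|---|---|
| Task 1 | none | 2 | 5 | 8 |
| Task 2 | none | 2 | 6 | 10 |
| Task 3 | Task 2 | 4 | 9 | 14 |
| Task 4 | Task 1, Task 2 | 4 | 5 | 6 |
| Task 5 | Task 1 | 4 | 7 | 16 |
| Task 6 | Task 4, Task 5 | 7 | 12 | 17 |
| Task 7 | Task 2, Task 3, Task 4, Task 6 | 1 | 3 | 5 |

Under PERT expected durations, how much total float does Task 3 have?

te_Task 1 = (2 + 4·5 + 8)/6 = 30/6 = 5
te_Task 2 = (2 + 4·6 + 10)/6 = 36/6 = 6
te_Task 3 = (4 + 4·9 + 14)/6 = 54/6 = 9
te_Task 4 = (4 + 4·5 + 6)/6 = 30/6 = 5
te_Task 5 = (4 + 4·7 + 16)/6 = 48/6 = 8
te_Task 6 = (7 + 4·12 + 17)/6 = 72/6 = 12
te_Task 7 = (1 + 4·3 + 5)/6 = 18/6 = 3

Forward pass:
ES_Task 1 = 0; EF_Task 1 = 5
ES_Task 2 = 0; EF_Task 2 = 6
ES_Task 3 = 6; EF_Task 3 = 6+9 = 15
ES_Task 4 = max(EF_Task 1=5, EF_Task 2=6) = 6; EF_Task 4 = 6+5 = 11
ES_Task 5 = 5; EF_Task 5 = 5+8 = 13
ES_Task 6 = max(EF_Task 4=11, EF_Task 5=13) = 13; EF_Task 6 = 13+12 = 25
ES_Task 7 = max(EF_Task 2=6, EF_Task 3=15, EF_Task 4=11, EF_Task 6=25) = 25; EF_Task 7 = 25+3 = 28
Expected project duration μ = 28 days. Critical path: Task 1 → Task 5 → Task 6 → Task 7.

Backward pass:
LF_Task 7 = 28; LS_Task 7 = 28−3 = 25
LF_Task 6 = LS_Task 7 = 25; LS_Task 6 = 25−12 = 13
LF_Task 5 = LS_Task 6 = 13; LS_Task 5 = 13−8 = 5
LF_Task 4 = min(LS_Task 6=13, LS_Task 7=25) = 13; LS_Task 4 = 13−5 = 8
LF_Task 3 = LS_Task 7 = 25; LS_Task 3 = 25−9 = 16
LF_Task 2 = min(LS_Task 3=16, LS_Task 4=8, LS_Task 7=25) = 8; LS_Task 2 = 8−6 = 2
LF_Task 1 = min(LS_Task 4=8, LS_Task 5=5) = 5; LS_Task 1 = 5−5 = 0
Slack_Task 3 = LS_Task 3 − ES_Task 3 = 16 − 6 = 10

10 days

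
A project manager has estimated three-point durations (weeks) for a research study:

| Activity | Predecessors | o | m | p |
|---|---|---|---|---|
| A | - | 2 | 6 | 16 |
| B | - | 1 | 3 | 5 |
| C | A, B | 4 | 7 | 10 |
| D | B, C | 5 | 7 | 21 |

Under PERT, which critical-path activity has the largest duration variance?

D

te_A = (2 + 4·6 + 16)/6 = 42/6 = 7; σ²_A = ((16−2)/6)² = 5.444
te_B = (1 + 4·3 + 5)/6 = 18/6 = 3; σ²_B = ((5−1)/6)² = 0.444
te_C = (4 + 4·7 + 10)/6 = 42/6 = 7; σ²_C = ((10−4)/6)² = 1.000
te_D = (5 + 4·7 + 21)/6 = 54/6 = 9; σ²_D = ((21−5)/6)² = 7.111

Forward pass:
ES_A = 0; EF_A = 7
ES_B = 0; EF_B = 3
ES_C = max(EF_A=7, EF_B=3) = 7; EF_C = 7+7 = 14
ES_D = max(EF_B=3, EF_C=14) = 14; EF_D = 14+9 = 23
Expected project duration μ = 23 weeks. Critical path: A → C → D.

Variances on critical path: σ²_A=5.444, σ²_C=1.000, σ²_D=7.111.
Largest is σ²_D = 7.111.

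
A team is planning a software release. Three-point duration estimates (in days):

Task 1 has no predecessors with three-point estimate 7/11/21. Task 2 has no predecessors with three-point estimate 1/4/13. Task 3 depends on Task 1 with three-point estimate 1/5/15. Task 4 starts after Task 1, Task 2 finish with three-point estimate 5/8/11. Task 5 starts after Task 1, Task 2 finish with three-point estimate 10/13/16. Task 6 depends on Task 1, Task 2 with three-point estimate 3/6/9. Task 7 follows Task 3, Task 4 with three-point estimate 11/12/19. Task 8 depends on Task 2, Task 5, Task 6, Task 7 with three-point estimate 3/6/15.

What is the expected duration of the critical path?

40 days

te_Task 1 = (7 + 4·11 + 21)/6 = 72/6 = 12
te_Task 2 = (1 + 4·4 + 13)/6 = 30/6 = 5
te_Task 3 = (1 + 4·5 + 15)/6 = 36/6 = 6
te_Task 4 = (5 + 4·8 + 11)/6 = 48/6 = 8
te_Task 5 = (10 + 4·13 + 16)/6 = 78/6 = 13
te_Task 6 = (3 + 4·6 + 9)/6 = 36/6 = 6
te_Task 7 = (11 + 4·12 + 19)/6 = 78/6 = 13
te_Task 8 = (3 + 4·6 + 15)/6 = 42/6 = 7

Forward pass:
ES_Task 1 = 0; EF_Task 1 = 12
ES_Task 2 = 0; EF_Task 2 = 5
ES_Task 3 = 12; EF_Task 3 = 12+6 = 18
ES_Task 4 = max(EF_Task 1=12, EF_Task 2=5) = 12; EF_Task 4 = 12+8 = 20
ES_Task 5 = max(EF_Task 1=12, EF_Task 2=5) = 12; EF_Task 5 = 12+13 = 25
ES_Task 6 = max(EF_Task 1=12, EF_Task 2=5) = 12; EF_Task 6 = 12+6 = 18
ES_Task 7 = max(EF_Task 3=18, EF_Task 4=20) = 20; EF_Task 7 = 20+13 = 33
ES_Task 8 = max(EF_Task 2=5, EF_Task 5=25, EF_Task 6=18, EF_Task 7=33) = 33; EF_Task 8 = 33+7 = 40
Expected project duration μ = 40 days. Critical path: Task 1 → Task 4 → Task 7 → Task 8.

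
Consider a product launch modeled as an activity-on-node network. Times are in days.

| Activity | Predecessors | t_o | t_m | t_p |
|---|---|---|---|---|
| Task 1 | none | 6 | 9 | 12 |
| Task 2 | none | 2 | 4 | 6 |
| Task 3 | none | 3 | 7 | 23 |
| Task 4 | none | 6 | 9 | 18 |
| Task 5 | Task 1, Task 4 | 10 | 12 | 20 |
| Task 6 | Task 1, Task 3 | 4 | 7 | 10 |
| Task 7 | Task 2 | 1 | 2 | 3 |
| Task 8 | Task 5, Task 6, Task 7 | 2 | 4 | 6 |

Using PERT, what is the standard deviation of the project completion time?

te_Task 1 = (6 + 4·9 + 12)/6 = 54/6 = 9; σ²_Task 1 = ((12−6)/6)² = 1.000
te_Task 2 = (2 + 4·4 + 6)/6 = 24/6 = 4; σ²_Task 2 = ((6−2)/6)² = 0.444
te_Task 3 = (3 + 4·7 + 23)/6 = 54/6 = 9; σ²_Task 3 = ((23−3)/6)² = 11.111
te_Task 4 = (6 + 4·9 + 18)/6 = 60/6 = 10; σ²_Task 4 = ((18−6)/6)² = 4.000
te_Task 5 = (10 + 4·12 + 20)/6 = 78/6 = 13; σ²_Task 5 = ((20−10)/6)² = 2.778
te_Task 6 = (4 + 4·7 + 10)/6 = 42/6 = 7; σ²_Task 6 = ((10−4)/6)² = 1.000
te_Task 7 = (1 + 4·2 + 3)/6 = 12/6 = 2; σ²_Task 7 = ((3−1)/6)² = 0.111
te_Task 8 = (2 + 4·4 + 6)/6 = 24/6 = 4; σ²_Task 8 = ((6−2)/6)² = 0.444

Forward pass:
ES_Task 1 = 0; EF_Task 1 = 9
ES_Task 2 = 0; EF_Task 2 = 4
ES_Task 3 = 0; EF_Task 3 = 9
ES_Task 4 = 0; EF_Task 4 = 10
ES_Task 5 = max(EF_Task 1=9, EF_Task 4=10) = 10; EF_Task 5 = 10+13 = 23
ES_Task 6 = max(EF_Task 1=9, EF_Task 3=9) = 9; EF_Task 6 = 9+7 = 16
ES_Task 7 = 4; EF_Task 7 = 4+2 = 6
ES_Task 8 = max(EF_Task 5=23, EF_Task 6=16, EF_Task 7=6) = 23; EF_Task 8 = 23+4 = 27
Expected project duration μ = 27 days. Critical path: Task 4 → Task 5 → Task 8.

Variance along critical path = 4.000 + 2.778 + 0.444 = 7.222
σ = √7.222 = 2.687 days

2.69 days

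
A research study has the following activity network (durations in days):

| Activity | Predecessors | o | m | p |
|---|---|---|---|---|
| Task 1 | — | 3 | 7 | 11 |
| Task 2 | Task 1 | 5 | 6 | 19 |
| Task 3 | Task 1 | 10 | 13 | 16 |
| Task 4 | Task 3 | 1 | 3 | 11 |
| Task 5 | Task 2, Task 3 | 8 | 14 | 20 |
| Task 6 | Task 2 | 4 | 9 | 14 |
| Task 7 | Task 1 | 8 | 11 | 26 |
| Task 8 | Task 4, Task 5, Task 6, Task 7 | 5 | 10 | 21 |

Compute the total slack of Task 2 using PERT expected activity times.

5 days

te_Task 1 = (3 + 4·7 + 11)/6 = 42/6 = 7
te_Task 2 = (5 + 4·6 + 19)/6 = 48/6 = 8
te_Task 3 = (10 + 4·13 + 16)/6 = 78/6 = 13
te_Task 4 = (1 + 4·3 + 11)/6 = 24/6 = 4
te_Task 5 = (8 + 4·14 + 20)/6 = 84/6 = 14
te_Task 6 = (4 + 4·9 + 14)/6 = 54/6 = 9
te_Task 7 = (8 + 4·11 + 26)/6 = 78/6 = 13
te_Task 8 = (5 + 4·10 + 21)/6 = 66/6 = 11

Forward pass:
ES_Task 1 = 0; EF_Task 1 = 7
ES_Task 2 = 7; EF_Task 2 = 7+8 = 15
ES_Task 3 = 7; EF_Task 3 = 7+13 = 20
ES_Task 4 = 20; EF_Task 4 = 20+4 = 24
ES_Task 5 = max(EF_Task 2=15, EF_Task 3=20) = 20; EF_Task 5 = 20+14 = 34
ES_Task 6 = 15; EF_Task 6 = 15+9 = 24
ES_Task 7 = 7; EF_Task 7 = 7+13 = 20
ES_Task 8 = max(EF_Task 4=24, EF_Task 5=34, EF_Task 6=24, EF_Task 7=20) = 34; EF_Task 8 = 34+11 = 45
Expected project duration μ = 45 days. Critical path: Task 1 → Task 3 → Task 5 → Task 8.

Backward pass:
LF_Task 8 = 45; LS_Task 8 = 45−11 = 34
LF_Task 7 = LS_Task 8 = 34; LS_Task 7 = 34−13 = 21
LF_Task 6 = LS_Task 8 = 34; LS_Task 6 = 34−9 = 25
LF_Task 5 = LS_Task 8 = 34; LS_Task 5 = 34−14 = 20
LF_Task 4 = LS_Task 8 = 34; LS_Task 4 = 34−4 = 30
LF_Task 3 = min(LS_Task 4=30, LS_Task 5=20) = 20; LS_Task 3 = 20−13 = 7
LF_Task 2 = min(LS_Task 5=20, LS_Task 6=25) = 20; LS_Task 2 = 20−8 = 12
LF_Task 1 = min(LS_Task 2=12, LS_Task 3=7, LS_Task 7=21) = 7; LS_Task 1 = 7−7 = 0
Slack_Task 2 = LS_Task 2 − ES_Task 2 = 12 − 7 = 5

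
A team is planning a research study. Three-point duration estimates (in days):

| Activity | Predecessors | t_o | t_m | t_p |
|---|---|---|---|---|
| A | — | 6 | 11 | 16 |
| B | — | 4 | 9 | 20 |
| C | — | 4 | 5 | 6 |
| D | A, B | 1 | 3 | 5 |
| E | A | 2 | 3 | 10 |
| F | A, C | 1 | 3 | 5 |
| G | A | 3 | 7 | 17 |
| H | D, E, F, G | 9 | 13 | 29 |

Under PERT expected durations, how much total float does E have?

te_A = (6 + 4·11 + 16)/6 = 66/6 = 11
te_B = (4 + 4·9 + 20)/6 = 60/6 = 10
te_C = (4 + 4·5 + 6)/6 = 30/6 = 5
te_D = (1 + 4·3 + 5)/6 = 18/6 = 3
te_E = (2 + 4·3 + 10)/6 = 24/6 = 4
te_F = (1 + 4·3 + 5)/6 = 18/6 = 3
te_G = (3 + 4·7 + 17)/6 = 48/6 = 8
te_H = (9 + 4·13 + 29)/6 = 90/6 = 15

Forward pass:
ES_A = 0; EF_A = 11
ES_B = 0; EF_B = 10
ES_C = 0; EF_C = 5
ES_D = max(EF_A=11, EF_B=10) = 11; EF_D = 11+3 = 14
ES_E = 11; EF_E = 11+4 = 15
ES_F = max(EF_A=11, EF_C=5) = 11; EF_F = 11+3 = 14
ES_G = 11; EF_G = 11+8 = 19
ES_H = max(EF_D=14, EF_E=15, EF_F=14, EF_G=19) = 19; EF_H = 19+15 = 34
Expected project duration μ = 34 days. Critical path: A → G → H.

Backward pass:
LF_H = 34; LS_H = 34−15 = 19
LF_G = LS_H = 19; LS_G = 19−8 = 11
LF_F = LS_H = 19; LS_F = 19−3 = 16
LF_E = LS_H = 19; LS_E = 19−4 = 15
LF_D = LS_H = 19; LS_D = 19−3 = 16
LF_C = LS_F = 16; LS_C = 16−5 = 11
LF_B = LS_D = 16; LS_B = 16−10 = 6
LF_A = min(LS_D=16, LS_E=15, LS_F=16, LS_G=11) = 11; LS_A = 11−11 = 0
Slack_E = LS_E − ES_E = 15 − 11 = 4

4 days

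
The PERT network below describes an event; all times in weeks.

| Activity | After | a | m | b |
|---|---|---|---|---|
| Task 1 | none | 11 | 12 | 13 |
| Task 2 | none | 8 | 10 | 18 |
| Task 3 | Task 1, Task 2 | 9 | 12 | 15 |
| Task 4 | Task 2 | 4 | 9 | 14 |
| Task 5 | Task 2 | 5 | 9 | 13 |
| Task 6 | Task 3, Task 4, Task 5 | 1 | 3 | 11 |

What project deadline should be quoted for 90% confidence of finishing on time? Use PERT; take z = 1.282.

te_Task 1 = (11 + 4·12 + 13)/6 = 72/6 = 12; σ²_Task 1 = ((13−11)/6)² = 0.111
te_Task 2 = (8 + 4·10 + 18)/6 = 66/6 = 11; σ²_Task 2 = ((18−8)/6)² = 2.778
te_Task 3 = (9 + 4·12 + 15)/6 = 72/6 = 12; σ²_Task 3 = ((15−9)/6)² = 1.000
te_Task 4 = (4 + 4·9 + 14)/6 = 54/6 = 9; σ²_Task 4 = ((14−4)/6)² = 2.778
te_Task 5 = (5 + 4·9 + 13)/6 = 54/6 = 9; σ²_Task 5 = ((13−5)/6)² = 1.778
te_Task 6 = (1 + 4·3 + 11)/6 = 24/6 = 4; σ²_Task 6 = ((11−1)/6)² = 2.778

Forward pass:
ES_Task 1 = 0; EF_Task 1 = 12
ES_Task 2 = 0; EF_Task 2 = 11
ES_Task 3 = max(EF_Task 1=12, EF_Task 2=11) = 12; EF_Task 3 = 12+12 = 24
ES_Task 4 = 11; EF_Task 4 = 11+9 = 20
ES_Task 5 = 11; EF_Task 5 = 11+9 = 20
ES_Task 6 = max(EF_Task 3=24, EF_Task 4=20, EF_Task 5=20) = 24; EF_Task 6 = 24+4 = 28
Expected project duration μ = 28 weeks. Critical path: Task 1 → Task 3 → Task 6.

Variance along critical path = 0.111 + 1.000 + 2.778 = 3.889; σ = 1.972 weeks.
D = μ + z·σ = 28 + 1.282·1.972 = 30.5 weeks

30.5 weeks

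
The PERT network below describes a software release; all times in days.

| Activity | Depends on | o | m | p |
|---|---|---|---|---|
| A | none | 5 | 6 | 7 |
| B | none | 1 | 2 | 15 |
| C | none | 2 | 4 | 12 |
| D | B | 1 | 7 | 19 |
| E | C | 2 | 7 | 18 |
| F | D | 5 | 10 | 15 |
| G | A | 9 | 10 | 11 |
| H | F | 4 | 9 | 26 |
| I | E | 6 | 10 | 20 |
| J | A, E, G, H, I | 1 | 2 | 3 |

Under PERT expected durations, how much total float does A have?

17 days

te_A = (5 + 4·6 + 7)/6 = 36/6 = 6
te_B = (1 + 4·2 + 15)/6 = 24/6 = 4
te_C = (2 + 4·4 + 12)/6 = 30/6 = 5
te_D = (1 + 4·7 + 19)/6 = 48/6 = 8
te_E = (2 + 4·7 + 18)/6 = 48/6 = 8
te_F = (5 + 4·10 + 15)/6 = 60/6 = 10
te_G = (9 + 4·10 + 11)/6 = 60/6 = 10
te_H = (4 + 4·9 + 26)/6 = 66/6 = 11
te_I = (6 + 4·10 + 20)/6 = 66/6 = 11
te_J = (1 + 4·2 + 3)/6 = 12/6 = 2

Forward pass:
ES_A = 0; EF_A = 6
ES_B = 0; EF_B = 4
ES_C = 0; EF_C = 5
ES_D = 4; EF_D = 4+8 = 12
ES_E = 5; EF_E = 5+8 = 13
ES_F = 12; EF_F = 12+10 = 22
ES_G = 6; EF_G = 6+10 = 16
ES_H = 22; EF_H = 22+11 = 33
ES_I = 13; EF_I = 13+11 = 24
ES_J = max(EF_A=6, EF_E=13, EF_G=16, EF_H=33, EF_I=24) = 33; EF_J = 33+2 = 35
Expected project duration μ = 35 days. Critical path: B → D → F → H → J.

Backward pass:
LF_J = 35; LS_J = 35−2 = 33
LF_I = LS_J = 33; LS_I = 33−11 = 22
LF_H = LS_J = 33; LS_H = 33−11 = 22
LF_G = LS_J = 33; LS_G = 33−10 = 23
LF_F = LS_H = 22; LS_F = 22−10 = 12
LF_E = min(LS_I=22, LS_J=33) = 22; LS_E = 22−8 = 14
LF_D = LS_F = 12; LS_D = 12−8 = 4
LF_C = LS_E = 14; LS_C = 14−5 = 9
LF_B = LS_D = 4; LS_B = 4−4 = 0
LF_A = min(LS_G=23, LS_J=33) = 23; LS_A = 23−6 = 17
Slack_A = LS_A − ES_A = 17 − 0 = 17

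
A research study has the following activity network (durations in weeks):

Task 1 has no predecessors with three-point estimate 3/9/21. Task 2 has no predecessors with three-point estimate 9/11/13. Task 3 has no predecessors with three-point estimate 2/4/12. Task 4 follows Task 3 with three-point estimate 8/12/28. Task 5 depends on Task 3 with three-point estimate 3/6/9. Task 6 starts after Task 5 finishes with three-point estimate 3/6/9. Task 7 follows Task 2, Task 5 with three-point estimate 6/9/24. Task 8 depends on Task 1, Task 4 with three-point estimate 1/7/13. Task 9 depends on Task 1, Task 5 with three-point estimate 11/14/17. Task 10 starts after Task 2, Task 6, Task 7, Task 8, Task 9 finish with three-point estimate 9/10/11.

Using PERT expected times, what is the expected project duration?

36 weeks

te_Task 1 = (3 + 4·9 + 21)/6 = 60/6 = 10
te_Task 2 = (9 + 4·11 + 13)/6 = 66/6 = 11
te_Task 3 = (2 + 4·4 + 12)/6 = 30/6 = 5
te_Task 4 = (8 + 4·12 + 28)/6 = 84/6 = 14
te_Task 5 = (3 + 4·6 + 9)/6 = 36/6 = 6
te_Task 6 = (3 + 4·6 + 9)/6 = 36/6 = 6
te_Task 7 = (6 + 4·9 + 24)/6 = 66/6 = 11
te_Task 8 = (1 + 4·7 + 13)/6 = 42/6 = 7
te_Task 9 = (11 + 4·14 + 17)/6 = 84/6 = 14
te_Task 10 = (9 + 4·10 + 11)/6 = 60/6 = 10

Forward pass:
ES_Task 1 = 0; EF_Task 1 = 10
ES_Task 2 = 0; EF_Task 2 = 11
ES_Task 3 = 0; EF_Task 3 = 5
ES_Task 4 = 5; EF_Task 4 = 5+14 = 19
ES_Task 5 = 5; EF_Task 5 = 5+6 = 11
ES_Task 6 = 11; EF_Task 6 = 11+6 = 17
ES_Task 7 = max(EF_Task 2=11, EF_Task 5=11) = 11; EF_Task 7 = 11+11 = 22
ES_Task 8 = max(EF_Task 1=10, EF_Task 4=19) = 19; EF_Task 8 = 19+7 = 26
ES_Task 9 = max(EF_Task 1=10, EF_Task 5=11) = 11; EF_Task 9 = 11+14 = 25
ES_Task 10 = max(EF_Task 2=11, EF_Task 6=17, EF_Task 7=22, EF_Task 8=26, EF_Task 9=25) = 26; EF_Task 10 = 26+10 = 36
Expected project duration μ = 36 weeks. Critical path: Task 3 → Task 4 → Task 8 → Task 10.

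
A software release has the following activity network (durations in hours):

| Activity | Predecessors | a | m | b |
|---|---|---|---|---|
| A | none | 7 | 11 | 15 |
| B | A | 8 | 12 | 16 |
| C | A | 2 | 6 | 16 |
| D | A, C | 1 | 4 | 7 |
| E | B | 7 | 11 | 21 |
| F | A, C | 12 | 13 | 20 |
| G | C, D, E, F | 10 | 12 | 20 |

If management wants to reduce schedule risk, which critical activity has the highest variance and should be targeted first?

te_A = (7 + 4·11 + 15)/6 = 66/6 = 11; σ²_A = ((15−7)/6)² = 1.778
te_B = (8 + 4·12 + 16)/6 = 72/6 = 12; σ²_B = ((16−8)/6)² = 1.778
te_C = (2 + 4·6 + 16)/6 = 42/6 = 7; σ²_C = ((16−2)/6)² = 5.444
te_D = (1 + 4·4 + 7)/6 = 24/6 = 4; σ²_D = ((7−1)/6)² = 1.000
te_E = (7 + 4·11 + 21)/6 = 72/6 = 12; σ²_E = ((21−7)/6)² = 5.444
te_F = (12 + 4·13 + 20)/6 = 84/6 = 14; σ²_F = ((20−12)/6)² = 1.778
te_G = (10 + 4·12 + 20)/6 = 78/6 = 13; σ²_G = ((20−10)/6)² = 2.778

Forward pass:
ES_A = 0; EF_A = 11
ES_B = 11; EF_B = 11+12 = 23
ES_C = 11; EF_C = 11+7 = 18
ES_D = max(EF_A=11, EF_C=18) = 18; EF_D = 18+4 = 22
ES_E = 23; EF_E = 23+12 = 35
ES_F = max(EF_A=11, EF_C=18) = 18; EF_F = 18+14 = 32
ES_G = max(EF_C=18, EF_D=22, EF_E=35, EF_F=32) = 35; EF_G = 35+13 = 48
Expected project duration μ = 48 hours. Critical path: A → B → E → G.

Variances on critical path: σ²_A=1.778, σ²_B=1.778, σ²_E=5.444, σ²_G=2.778.
Largest is σ²_E = 5.444.

E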